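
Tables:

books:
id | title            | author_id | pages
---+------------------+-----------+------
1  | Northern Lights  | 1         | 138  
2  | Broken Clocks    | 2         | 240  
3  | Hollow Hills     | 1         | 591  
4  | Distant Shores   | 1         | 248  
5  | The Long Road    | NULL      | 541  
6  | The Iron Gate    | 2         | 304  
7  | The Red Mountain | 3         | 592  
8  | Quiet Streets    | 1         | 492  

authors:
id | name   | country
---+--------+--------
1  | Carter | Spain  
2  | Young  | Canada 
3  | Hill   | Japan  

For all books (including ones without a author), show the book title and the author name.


LEFT JOIN keeps every row from books (the left table); where author_id has no match in authors, the author columns become NULL. Walk through each book:
  - book 1 (Northern Lights): author_id=1 -> matches Carter
  - book 2 (Broken Clocks): author_id=2 -> matches Young
  - book 3 (Hollow Hills): author_id=1 -> matches Carter
  - book 4 (Distant Shores): author_id=1 -> matches Carter
  - book 5 (The Long Road): author_id=NULL, no match -> kept with NULL
  - book 6 (The Iron Gate): author_id=2 -> matches Young
  - book 7 (The Red Mountain): author_id=3 -> matches Hill
  - book 8 (Quiet Streets): author_id=1 -> matches Carter
All 8 rows appear; 1 has NULL author.

SQL:
SELECT a.title, b.name AS author
FROM books a
LEFT JOIN authors b ON a.author_id = b.id

Result:
title            | author
-----------------+-------
Northern Lights  | Carter
Broken Clocks    | Young 
Hollow Hills     | Carter
Distant Shores   | Carter
The Long Road    | NULL  
The Iron Gate    | Young 
The Red Mountain | Hill  
Quiet Streets    | Carter


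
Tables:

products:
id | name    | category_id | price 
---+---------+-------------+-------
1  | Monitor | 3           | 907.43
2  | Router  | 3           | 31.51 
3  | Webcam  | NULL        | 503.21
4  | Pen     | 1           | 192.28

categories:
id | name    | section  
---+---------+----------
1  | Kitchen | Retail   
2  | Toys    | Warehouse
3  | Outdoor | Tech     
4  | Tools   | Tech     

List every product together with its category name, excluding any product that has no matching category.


INNER JOIN keeps only products rows whose category_id matches an id in categories. Walk through each product:
  - product 1 (Monitor): category_id=3 -> matches Outdoor
  - product 2 (Router): category_id=3 -> matches Outdoor
  - product 3 (Webcam): category_id=NULL, no match -> dropped
  - product 4 (Pen): category_id=1 -> matches Kitchen
So 1 of 4 rows is dropped.

SQL:
SELECT a.name, b.name AS category
FROM products a
INNER JOIN categories b ON a.category_id = b.id

Result:
name    | category
--------+---------
Monitor | Outdoor 
Router  | Outdoor 
Pen     | Kitchen 


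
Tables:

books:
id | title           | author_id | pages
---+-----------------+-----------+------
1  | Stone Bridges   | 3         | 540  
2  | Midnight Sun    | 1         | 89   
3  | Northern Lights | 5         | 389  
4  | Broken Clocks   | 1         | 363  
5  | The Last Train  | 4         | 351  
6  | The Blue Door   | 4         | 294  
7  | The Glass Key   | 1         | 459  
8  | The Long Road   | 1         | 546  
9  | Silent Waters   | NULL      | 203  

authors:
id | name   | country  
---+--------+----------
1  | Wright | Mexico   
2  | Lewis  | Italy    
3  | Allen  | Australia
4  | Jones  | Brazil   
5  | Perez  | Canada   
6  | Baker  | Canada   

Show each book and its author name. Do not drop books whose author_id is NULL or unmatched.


LEFT JOIN keeps every row from books (the left table); where author_id has no match in authors, the author columns become NULL. Walk through each book:
  - book 1 (Stone Bridges): author_id=3 -> matches Allen
  - book 2 (Midnight Sun): author_id=1 -> matches Wright
  - book 3 (Northern Lights): author_id=5 -> matches Perez
  - book 4 (Broken Clocks): author_id=1 -> matches Wright
  - book 5 (The Last Train): author_id=4 -> matches Jones
  - book 6 (The Blue Door): author_id=4 -> matches Jones
  - book 7 (The Glass Key): author_id=1 -> matches Wright
  - book 8 (The Long Road): author_id=1 -> matches Wright
  - book 9 (Silent Waters): author_id=NULL, no match -> kept with NULL
All 9 rows appear; 1 has NULL author.

SQL:
SELECT a.title, b.name AS author
FROM books a
LEFT JOIN authors b ON a.author_id = b.id

Result:
title           | author
----------------+-------
Stone Bridges   | Allen 
Midnight Sun    | Wright
Northern Lights | Perez 
Broken Clocks   | Wright
The Last Train  | Jones 
The Blue Door   | Jones 
The Glass Key   | Wright
The Long Road   | Wright
Silent Waters   | NULL  


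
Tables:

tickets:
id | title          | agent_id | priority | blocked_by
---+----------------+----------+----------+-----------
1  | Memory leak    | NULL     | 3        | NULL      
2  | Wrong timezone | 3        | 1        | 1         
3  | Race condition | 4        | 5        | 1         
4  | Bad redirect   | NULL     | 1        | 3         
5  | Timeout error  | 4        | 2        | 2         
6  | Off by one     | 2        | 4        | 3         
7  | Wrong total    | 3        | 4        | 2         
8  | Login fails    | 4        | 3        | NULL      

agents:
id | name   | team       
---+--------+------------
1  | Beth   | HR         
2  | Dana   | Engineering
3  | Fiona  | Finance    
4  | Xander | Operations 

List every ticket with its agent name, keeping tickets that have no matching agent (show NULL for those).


LEFT JOIN keeps every row from tickets (the left table); where agent_id has no match in agents, the agent columns become NULL. Walk through each ticket:
  - ticket 1 (Memory leak): agent_id=NULL, no match -> kept with NULL
  - ticket 2 (Wrong timezone): agent_id=3 -> matches Fiona
  - ticket 3 (Race condition): agent_id=4 -> matches Xander
  - ticket 4 (Bad redirect): agent_id=NULL, no match -> kept with NULL
  - ticket 5 (Timeout error): agent_id=4 -> matches Xander
  - ticket 6 (Off by one): agent_id=2 -> matches Dana
  - ticket 7 (Wrong total): agent_id=3 -> matches Fiona
  - ticket 8 (Login fails): agent_id=4 -> matches Xander
All 8 rows appear; 2 have NULL agent.

SQL:
SELECT a.title, b.name AS agent
FROM tickets a
LEFT JOIN agents b ON a.agent_id = b.id

Result:
title          | agent 
---------------+-------
Memory leak    | NULL  
Wrong timezone | Fiona 
Race condition | Xander
Bad redirect   | NULL  
Timeout error  | Xander
Off by one     | Dana  
Wrong total    | Fiona 
Login fails    | Xander


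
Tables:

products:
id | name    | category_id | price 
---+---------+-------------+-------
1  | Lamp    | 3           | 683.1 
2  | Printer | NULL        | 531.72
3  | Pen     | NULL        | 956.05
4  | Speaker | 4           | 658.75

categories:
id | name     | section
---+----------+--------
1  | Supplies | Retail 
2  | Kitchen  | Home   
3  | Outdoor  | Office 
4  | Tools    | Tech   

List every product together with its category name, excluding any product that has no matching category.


INNER JOIN keeps only products rows whose category_id matches an id in categories. Walk through each product:
  - product 1 (Lamp): category_id=3 -> matches Outdoor
  - product 2 (Printer): category_id=NULL, no match -> dropped
  - product 3 (Pen): category_id=NULL, no match -> dropped
  - product 4 (Speaker): category_id=4 -> matches Tools
So 2 of 4 rows are dropped.

SQL:
SELECT a.name, b.name AS category
FROM products a
INNER JOIN categories b ON a.category_id = b.id

Result:
name    | category
--------+---------
Lamp    | Outdoor 
Speaker | Tools   


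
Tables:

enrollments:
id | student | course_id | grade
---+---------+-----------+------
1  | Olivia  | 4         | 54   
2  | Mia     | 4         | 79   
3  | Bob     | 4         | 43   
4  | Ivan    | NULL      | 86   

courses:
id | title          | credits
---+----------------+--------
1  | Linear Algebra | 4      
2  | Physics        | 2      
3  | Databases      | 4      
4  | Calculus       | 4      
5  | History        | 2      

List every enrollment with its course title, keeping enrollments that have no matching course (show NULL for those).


LEFT JOIN keeps every row from enrollments (the left table); where course_id has no match in courses, the course columns become NULL. Walk through each enrollment:
  - enrollment 1 (Olivia): course_id=4 -> matches Calculus
  - enrollment 2 (Mia): course_id=4 -> matches Calculus
  - enrollment 3 (Bob): course_id=4 -> matches Calculus
  - enrollment 4 (Ivan): course_id=NULL, no match -> kept with NULL
All 4 rows appear; 1 has NULL course.

SQL:
SELECT a.student, b.title AS course
FROM enrollments a
LEFT JOIN courses b ON a.course_id = b.id

Result:
student | course  
--------+---------
Olivia  | Calculus
Mia     | Calculus
Bob     | Calculus
Ivan    | NULL    


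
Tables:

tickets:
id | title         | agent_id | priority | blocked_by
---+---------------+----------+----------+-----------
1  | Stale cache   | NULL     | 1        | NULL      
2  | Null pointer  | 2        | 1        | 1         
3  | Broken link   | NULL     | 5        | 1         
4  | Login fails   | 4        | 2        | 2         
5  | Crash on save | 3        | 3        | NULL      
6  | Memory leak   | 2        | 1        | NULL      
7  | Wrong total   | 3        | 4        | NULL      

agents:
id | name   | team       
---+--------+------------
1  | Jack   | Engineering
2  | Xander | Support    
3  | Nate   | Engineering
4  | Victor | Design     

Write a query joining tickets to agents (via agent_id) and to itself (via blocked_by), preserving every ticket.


Two LEFT JOINs from the same base table tickets: one to agents via agent_id, one to tickets itself via blocked_by. Both are LEFT so every ticket is preserved.
Match against agents:
  - ticket 1 (Stale cache): agent_id=NULL, no match -> kept with NULL
  - ticket 2 (Null pointer): agent_id=2 -> matches Xander
  - ticket 3 (Broken link): agent_id=NULL, no match -> kept with NULL
  - ticket 4 (Login fails): agent_id=4 -> matches Victor
  - ticket 5 (Crash on save): agent_id=3 -> matches Nate
  - ticket 6 (Memory leak): agent_id=2 -> matches Xander
  - ticket 7 (Wrong total): agent_id=3 -> matches Nate
Match against tickets (self):
  - ticket 1 (Stale cache): blocked_by=NULL -> NULL
  - ticket 2 (Null pointer): blocked_by=1 -> Stale cache
  - ticket 3 (Broken link): blocked_by=1 -> Stale cache
  - ticket 4 (Login fails): blocked_by=2 -> Null pointer
  - ticket 5 (Crash on save): blocked_by=NULL -> NULL
  - ticket 6 (Memory leak): blocked_by=NULL -> NULL
  - ticket 7 (Wrong total): blocked_by=NULL -> NULL

SQL:
SELECT a.title, b.name AS agent, c.title AS blocked_by
FROM tickets a
LEFT JOIN agents b ON a.agent_id = b.id
LEFT JOIN tickets c ON a.blocked_by = c.id

Result:
title         | agent  | blocked_by  
--------------+--------+-------------
Stale cache   | NULL   | NULL        
Null pointer  | Xander | Stale cache 
Broken link   | NULL   | Stale cache 
Login fails   | Victor | Null pointer
Crash on save | Nate   | NULL        
Memory leak   | Xander | NULL        
Wrong total   | Nate   | NULL        


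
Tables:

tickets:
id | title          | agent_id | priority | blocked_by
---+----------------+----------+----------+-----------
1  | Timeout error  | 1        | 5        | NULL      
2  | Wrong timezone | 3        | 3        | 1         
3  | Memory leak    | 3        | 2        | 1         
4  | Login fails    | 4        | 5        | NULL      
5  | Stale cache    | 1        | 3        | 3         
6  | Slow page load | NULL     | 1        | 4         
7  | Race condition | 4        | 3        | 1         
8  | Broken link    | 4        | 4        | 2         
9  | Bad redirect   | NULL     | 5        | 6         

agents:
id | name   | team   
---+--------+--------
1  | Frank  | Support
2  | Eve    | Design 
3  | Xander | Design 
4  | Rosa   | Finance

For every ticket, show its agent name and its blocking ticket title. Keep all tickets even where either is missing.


Two LEFT JOINs from the same base table tickets: one to agents via agent_id, one to tickets itself via blocked_by. Both are LEFT so every ticket is preserved.
Match against agents:
  - ticket 1 (Timeout error): agent_id=1 -> matches Frank
  - ticket 2 (Wrong timezone): agent_id=3 -> matches Xander
  - ticket 3 (Memory leak): agent_id=3 -> matches Xander
  - ticket 4 (Login fails): agent_id=4 -> matches Rosa
  - ticket 5 (Stale cache): agent_id=1 -> matches Frank
  - ticket 6 (Slow page load): agent_id=NULL, no match -> kept with NULL
  - ticket 7 (Race condition): agent_id=4 -> matches Rosa
  - ticket 8 (Broken link): agent_id=4 -> matches Rosa
  - ticket 9 (Bad redirect): agent_id=NULL, no match -> kept with NULL
Match against tickets (self):
  - ticket 1 (Timeout error): blocked_by=NULL -> NULL
  - ticket 2 (Wrong timezone): blocked_by=1 -> Timeout error
  - ticket 3 (Memory leak): blocked_by=1 -> Timeout error
  - ticket 4 (Login fails): blocked_by=NULL -> NULL
  - ticket 5 (Stale cache): blocked_by=3 -> Memory leak
  - ticket 6 (Slow page load): blocked_by=4 -> Login fails
  - ticket 7 (Race condition): blocked_by=1 -> Timeout error
  - ticket 8 (Broken link): blocked_by=2 -> Wrong timezone
  - ticket 9 (Bad redirect): blocked_by=6 -> Slow page load

SQL:
SELECT a.title, b.name AS agent, c.title AS blocked_by
FROM tickets a
LEFT JOIN agents b ON a.agent_id = b.id
LEFT JOIN tickets c ON a.blocked_by = c.id

Result:
title          | agent  | blocked_by    
---------------+--------+---------------
Timeout error  | Frank  | NULL          
Wrong timezone | Xander | Timeout error 
Memory leak    | Xander | Timeout error 
Login fails    | Rosa   | NULL          
Stale cache    | Frank  | Memory leak   
Slow page load | NULL   | Login fails   
Race condition | Rosa   | Timeout error 
Broken link    | Rosa   | Wrong timezone
Bad redirect   | NULL   | Slow page load


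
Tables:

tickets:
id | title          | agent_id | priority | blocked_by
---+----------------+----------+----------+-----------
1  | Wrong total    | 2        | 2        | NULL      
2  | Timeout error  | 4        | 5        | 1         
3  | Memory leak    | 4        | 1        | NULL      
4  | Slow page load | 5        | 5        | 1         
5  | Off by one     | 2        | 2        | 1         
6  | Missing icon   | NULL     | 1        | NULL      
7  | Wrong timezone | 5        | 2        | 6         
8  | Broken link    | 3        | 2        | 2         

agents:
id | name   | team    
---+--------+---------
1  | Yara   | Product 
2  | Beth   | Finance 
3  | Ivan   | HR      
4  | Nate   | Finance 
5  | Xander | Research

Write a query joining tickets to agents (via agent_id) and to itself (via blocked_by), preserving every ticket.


Two LEFT JOINs from the same base table tickets: one to agents via agent_id, one to tickets itself via blocked_by. Both are LEFT so every ticket is preserved.
Match against agents:
  - ticket 1 (Wrong total): agent_id=2 -> matches Beth
  - ticket 2 (Timeout error): agent_id=4 -> matches Nate
  - ticket 3 (Memory leak): agent_id=4 -> matches Nate
  - ticket 4 (Slow page load): agent_id=5 -> matches Xander
  - ticket 5 (Off by one): agent_id=2 -> matches Beth
  - ticket 6 (Missing icon): agent_id=NULL, no match -> kept with NULL
  - ticket 7 (Wrong timezone): agent_id=5 -> matches Xander
  - ticket 8 (Broken link): agent_id=3 -> matches Ivan
Match against tickets (self):
  - ticket 1 (Wrong total): blocked_by=NULL -> NULL
  - ticket 2 (Timeout error): blocked_by=1 -> Wrong total
  - ticket 3 (Memory leak): blocked_by=NULL -> NULL
  - ticket 4 (Slow page load): blocked_by=1 -> Wrong total
  - ticket 5 (Off by one): blocked_by=1 -> Wrong total
  - ticket 6 (Missing icon): blocked_by=NULL -> NULL
  - ticket 7 (Wrong timezone): blocked_by=6 -> Missing icon
  - ticket 8 (Broken link): blocked_by=2 -> Timeout error

SQL:
SELECT a.title, b.name AS agent, c.title AS blocked_by
FROM tickets a
LEFT JOIN agents b ON a.agent_id = b.id
LEFT JOIN tickets c ON a.blocked_by = c.id

Result:
title          | agent  | blocked_by   
---------------+--------+--------------
Wrong total    | Beth   | NULL         
Timeout error  | Nate   | Wrong total  
Memory leak    | Nate   | NULL         
Slow page load | Xander | Wrong total  
Off by one     | Beth   | Wrong total  
Missing icon   | NULL   | NULL         
Wrong timezone | Xander | Missing icon 
Broken link    | Ivan   | Timeout error


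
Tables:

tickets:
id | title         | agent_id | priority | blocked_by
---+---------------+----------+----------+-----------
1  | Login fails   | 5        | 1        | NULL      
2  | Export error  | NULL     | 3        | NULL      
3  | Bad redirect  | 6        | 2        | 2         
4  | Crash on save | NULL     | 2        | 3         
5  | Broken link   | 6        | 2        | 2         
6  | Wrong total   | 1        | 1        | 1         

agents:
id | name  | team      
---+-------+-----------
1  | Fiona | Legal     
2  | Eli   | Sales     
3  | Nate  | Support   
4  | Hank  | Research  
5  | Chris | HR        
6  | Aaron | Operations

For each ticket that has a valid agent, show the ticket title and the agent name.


INNER JOIN keeps only tickets rows whose agent_id matches an id in agents. Walk through each ticket:
  - ticket 1 (Login fails): agent_id=5 -> matches Chris
  - ticket 2 (Export error): agent_id=NULL, no match -> dropped
  - ticket 3 (Bad redirect): agent_id=6 -> matches Aaron
  - ticket 4 (Crash on save): agent_id=NULL, no match -> dropped
  - ticket 5 (Broken link): agent_id=6 -> matches Aaron
  - ticket 6 (Wrong total): agent_id=1 -> matches Fiona
So 2 of 6 rows are dropped.

SQL:
SELECT a.title, b.name AS agent
FROM tickets a
INNER JOIN agents b ON a.agent_id = b.id

Result:
title        | agent
-------------+------
Login fails  | Chris
Bad redirect | Aaron
Broken link  | Aaron
Wrong total  | Fiona


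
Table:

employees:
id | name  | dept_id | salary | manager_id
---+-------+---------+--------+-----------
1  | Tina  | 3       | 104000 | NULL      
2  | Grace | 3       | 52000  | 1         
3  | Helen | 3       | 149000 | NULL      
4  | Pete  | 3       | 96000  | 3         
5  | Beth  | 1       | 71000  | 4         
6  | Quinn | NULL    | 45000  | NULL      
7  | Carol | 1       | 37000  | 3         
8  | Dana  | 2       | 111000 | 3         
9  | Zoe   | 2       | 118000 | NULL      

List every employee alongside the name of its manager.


This is a self-join: employees is joined to a second copy of itself, matching each row's manager_id to another row's id. Use LEFT JOIN so rows with manager_id=NULL are kept.
  - employee 1 (Tina): manager_id=NULL -> NULL
  - employee 2 (Grace): manager_id=1 -> Tina
  - employee 3 (Helen): manager_id=NULL -> NULL
  - employee 4 (Pete): manager_id=3 -> Helen
  - employee 5 (Beth): manager_id=4 -> Pete
  - employee 6 (Quinn): manager_id=NULL -> NULL
  - employee 7 (Carol): manager_id=3 -> Helen
  - employee 8 (Dana): manager_id=3 -> Helen
  - employee 9 (Zoe): manager_id=NULL -> NULL

SQL:
SELECT a.name AS item, b.name AS manager
FROM employees a
LEFT JOIN employees b ON a.manager_id = b.id

Result:
item  | manager
------+--------
Tina  | NULL   
Grace | Tina   
Helen | NULL   
Pete  | Helen  
Beth  | Pete   
Quinn | NULL   
Carol | Helen  
Dana  | Helen  
Zoe   | NULL   


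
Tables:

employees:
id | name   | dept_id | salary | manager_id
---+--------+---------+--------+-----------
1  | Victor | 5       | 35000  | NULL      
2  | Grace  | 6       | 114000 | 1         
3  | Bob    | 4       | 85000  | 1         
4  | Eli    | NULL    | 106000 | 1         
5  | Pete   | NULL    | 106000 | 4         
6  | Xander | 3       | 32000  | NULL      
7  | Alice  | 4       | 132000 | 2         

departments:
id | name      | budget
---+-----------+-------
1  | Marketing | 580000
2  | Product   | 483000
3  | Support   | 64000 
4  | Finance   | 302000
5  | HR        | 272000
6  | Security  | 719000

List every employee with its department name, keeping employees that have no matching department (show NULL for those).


LEFT JOIN keeps every row from employees (the left table); where dept_id has no match in departments, the department columns become NULL. Walk through each employee:
  - employee 1 (Victor): dept_id=5 -> matches HR
  - employee 2 (Grace): dept_id=6 -> matches Security
  - employee 3 (Bob): dept_id=4 -> matches Finance
  - employee 4 (Eli): dept_id=NULL, no match -> kept with NULL
  - employee 5 (Pete): dept_id=NULL, no match -> kept with NULL
  - employee 6 (Xander): dept_id=3 -> matches Support
  - employee 7 (Alice): dept_id=4 -> matches Finance
All 7 rows appear; 2 have NULL department.

SQL:
SELECT a.name, b.name AS department
FROM employees a
LEFT JOIN departments b ON a.dept_id = b.id

Result:
name   | department
-------+-----------
Victor | HR        
Grace  | Security  
Bob    | Finance   
Eli    | NULL      
Pete   | NULL      
Xander | Support   
Alice  | Finance   


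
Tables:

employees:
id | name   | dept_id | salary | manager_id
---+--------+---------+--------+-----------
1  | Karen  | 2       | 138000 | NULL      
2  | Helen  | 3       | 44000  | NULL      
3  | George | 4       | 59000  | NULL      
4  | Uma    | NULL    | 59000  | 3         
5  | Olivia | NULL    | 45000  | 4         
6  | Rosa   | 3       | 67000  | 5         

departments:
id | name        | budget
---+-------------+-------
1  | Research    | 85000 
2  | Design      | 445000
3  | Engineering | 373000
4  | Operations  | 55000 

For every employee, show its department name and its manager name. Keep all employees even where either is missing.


Two LEFT JOINs from the same base table employees: one to departments via dept_id, one to employees itself via manager_id. Both are LEFT so every employee is preserved.
Match against departments:
  - employee 1 (Karen): dept_id=2 -> matches Design
  - employee 2 (Helen): dept_id=3 -> matches Engineering
  - employee 3 (George): dept_id=4 -> matches Operations
  - employee 4 (Uma): dept_id=NULL, no match -> kept with NULL
  - employee 5 (Olivia): dept_id=NULL, no match -> kept with NULL
  - employee 6 (Rosa): dept_id=3 -> matches Engineering
Match against employees (self):
  - employee 1 (Karen): manager_id=NULL -> NULL
  - employee 2 (Helen): manager_id=NULL -> NULL
  - employee 3 (George): manager_id=NULL -> NULL
  - employee 4 (Uma): manager_id=3 -> George
  - employee 5 (Olivia): manager_id=4 -> Uma
  - employee 6 (Rosa): manager_id=5 -> Olivia

SQL:
SELECT a.name, b.name AS department, c.name AS manager
FROM employees a
LEFT JOIN departments b ON a.dept_id = b.id
LEFT JOIN employees c ON a.manager_id = c.id

Result:
name   | department  | manager
-------+-------------+--------
Karen  | Design      | NULL   
Helen  | Engineering | NULL   
George | Operations  | NULL   
Uma    | NULL        | George 
Olivia | NULL        | Uma    
Rosa   | Engineering | Olivia 


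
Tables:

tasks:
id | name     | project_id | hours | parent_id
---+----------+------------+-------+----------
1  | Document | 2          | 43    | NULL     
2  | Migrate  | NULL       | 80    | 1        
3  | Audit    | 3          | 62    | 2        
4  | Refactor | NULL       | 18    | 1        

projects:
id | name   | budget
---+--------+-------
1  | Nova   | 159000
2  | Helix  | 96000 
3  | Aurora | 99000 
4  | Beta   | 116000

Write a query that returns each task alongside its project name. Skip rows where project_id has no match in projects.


INNER JOIN keeps only tasks rows whose project_id matches an id in projects. Walk through each task:
  - task 1 (Document): project_id=2 -> matches Helix
  - task 2 (Migrate): project_id=NULL, no match -> dropped
  - task 3 (Audit): project_id=3 -> matches Aurora
  - task 4 (Refactor): project_id=NULL, no match -> dropped
So 2 of 4 rows are dropped.

SQL:
SELECT a.name, b.name AS project
FROM tasks a
INNER JOIN projects b ON a.project_id = b.id

Result:
name     | project
---------+--------
Document | Helix  
Audit    | Aurora 


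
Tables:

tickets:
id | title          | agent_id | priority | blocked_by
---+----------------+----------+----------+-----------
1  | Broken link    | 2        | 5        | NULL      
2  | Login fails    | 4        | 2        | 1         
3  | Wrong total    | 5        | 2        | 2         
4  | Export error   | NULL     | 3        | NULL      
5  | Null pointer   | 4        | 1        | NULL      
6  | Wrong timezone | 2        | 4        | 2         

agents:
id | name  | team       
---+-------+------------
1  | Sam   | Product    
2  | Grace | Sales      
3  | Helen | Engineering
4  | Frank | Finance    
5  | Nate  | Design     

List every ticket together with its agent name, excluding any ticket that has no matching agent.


INNER JOIN keeps only tickets rows whose agent_id matches an id in agents. Walk through each ticket:
  - ticket 1 (Broken link): agent_id=2 -> matches Grace
  - ticket 2 (Login fails): agent_id=4 -> matches Frank
  - ticket 3 (Wrong total): agent_id=5 -> matches Nate
  - ticket 4 (Export error): agent_id=NULL, no match -> dropped
  - ticket 5 (Null pointer): agent_id=4 -> matches Frank
  - ticket 6 (Wrong timezone): agent_id=2 -> matches Grace
So 1 of 6 rows is dropped.

SQL:
SELECT a.title, b.name AS agent
FROM tickets a
INNER JOIN agents b ON a.agent_id = b.id

Result:
title          | agent
---------------+------
Broken link    | Grace
Login fails    | Frank
Wrong total    | Nate 
Null pointer   | Frank
Wrong timezone | Grace


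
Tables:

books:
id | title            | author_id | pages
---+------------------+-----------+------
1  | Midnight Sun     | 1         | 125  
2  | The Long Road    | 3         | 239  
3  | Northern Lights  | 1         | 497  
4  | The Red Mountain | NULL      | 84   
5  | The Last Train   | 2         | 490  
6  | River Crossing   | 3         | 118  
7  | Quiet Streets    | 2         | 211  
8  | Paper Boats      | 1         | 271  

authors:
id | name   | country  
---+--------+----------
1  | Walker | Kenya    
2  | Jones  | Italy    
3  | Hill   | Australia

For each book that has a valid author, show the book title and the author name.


INNER JOIN keeps only books rows whose author_id matches an id in authors. Walk through each book:
  - book 1 (Midnight Sun): author_id=1 -> matches Walker
  - book 2 (The Long Road): author_id=3 -> matches Hill
  - book 3 (Northern Lights): author_id=1 -> matches Walker
  - book 4 (The Red Mountain): author_id=NULL, no match -> dropped
  - book 5 (The Last Train): author_id=2 -> matches Jones
  - book 6 (River Crossing): author_id=3 -> matches Hill
  - book 7 (Quiet Streets): author_id=2 -> matches Jones
  - book 8 (Paper Boats): author_id=1 -> matches Walker
So 1 of 8 rows is dropped.

SQL:
SELECT a.title, b.name AS author
FROM books a
INNER JOIN authors b ON a.author_id = b.id

Result:
title           | author
----------------+-------
Midnight Sun    | Walker
The Long Road   | Hill  
Northern Lights | Walker
The Last Train  | Jones 
River Crossing  | Hill  
Quiet Streets   | Jones 
Paper Boats     | Walker


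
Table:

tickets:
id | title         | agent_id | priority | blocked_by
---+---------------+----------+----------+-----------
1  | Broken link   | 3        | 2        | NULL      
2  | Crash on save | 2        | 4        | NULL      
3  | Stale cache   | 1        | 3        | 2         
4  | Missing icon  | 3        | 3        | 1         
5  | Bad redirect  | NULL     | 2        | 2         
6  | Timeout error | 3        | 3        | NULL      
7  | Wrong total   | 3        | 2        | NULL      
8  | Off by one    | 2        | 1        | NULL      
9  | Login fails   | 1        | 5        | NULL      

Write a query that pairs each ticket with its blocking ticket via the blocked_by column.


This is a self-join: tickets is joined to a second copy of itself, matching each row's blocked_by to another row's id. Use LEFT JOIN so rows with blocked_by=NULL are kept.
  - ticket 1 (Broken link): blocked_by=NULL -> NULL
  - ticket 2 (Crash on save): blocked_by=NULL -> NULL
  - ticket 3 (Stale cache): blocked_by=2 -> Crash on save
  - ticket 4 (Missing icon): blocked_by=1 -> Broken link
  - ticket 5 (Bad redirect): blocked_by=2 -> Crash on save
  - ticket 6 (Timeout error): blocked_by=NULL -> NULL
  - ticket 7 (Wrong total): blocked_by=NULL -> NULL
  - ticket 8 (Off by one): blocked_by=NULL -> NULL
  - ticket 9 (Login fails): blocked_by=NULL -> NULL

SQL:
SELECT a.title AS item, b.title AS blocked_by
FROM tickets a
LEFT JOIN tickets b ON a.blocked_by = b.id

Result:
item          | blocked_by   
--------------+--------------
Broken link   | NULL         
Crash on save | NULL         
Stale cache   | Crash on save
Missing icon  | Broken link  
Bad redirect  | Crash on save
Timeout error | NULL         
Wrong total   | NULL         
Off by one    | NULL         
Login fails   | NULL         


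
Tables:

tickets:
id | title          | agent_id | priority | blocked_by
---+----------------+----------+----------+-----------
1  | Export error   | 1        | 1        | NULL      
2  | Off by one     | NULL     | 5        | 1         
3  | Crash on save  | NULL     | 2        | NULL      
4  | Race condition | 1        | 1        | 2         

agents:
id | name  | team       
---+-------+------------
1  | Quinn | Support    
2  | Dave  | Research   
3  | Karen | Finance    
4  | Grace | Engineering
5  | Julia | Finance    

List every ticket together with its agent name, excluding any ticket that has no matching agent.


INNER JOIN keeps only tickets rows whose agent_id matches an id in agents. Walk through each ticket:
  - ticket 1 (Export error): agent_id=1 -> matches Quinn
  - ticket 2 (Off by one): agent_id=NULL, no match -> dropped
  - ticket 3 (Crash on save): agent_id=NULL, no match -> dropped
  - ticket 4 (Race condition): agent_id=1 -> matches Quinn
So 2 of 4 rows are dropped.

SQL:
SELECT a.title, b.name AS agent
FROM tickets a
INNER JOIN agents b ON a.agent_id = b.id

Result:
title          | agent
---------------+------
Export error   | Quinn
Race condition | Quinn


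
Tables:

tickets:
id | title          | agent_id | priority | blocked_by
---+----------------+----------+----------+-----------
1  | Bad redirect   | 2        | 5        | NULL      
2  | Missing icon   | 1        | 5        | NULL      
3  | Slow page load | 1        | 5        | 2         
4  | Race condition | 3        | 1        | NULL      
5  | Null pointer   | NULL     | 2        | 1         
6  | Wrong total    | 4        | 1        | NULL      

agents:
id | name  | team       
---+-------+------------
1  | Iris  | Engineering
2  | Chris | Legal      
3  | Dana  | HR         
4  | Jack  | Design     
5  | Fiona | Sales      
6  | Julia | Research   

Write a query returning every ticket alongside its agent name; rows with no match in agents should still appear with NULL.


LEFT JOIN keeps every row from tickets (the left table); where agent_id has no match in agents, the agent columns become NULL. Walk through each ticket:
  - ticket 1 (Bad redirect): agent_id=2 -> matches Chris
  - ticket 2 (Missing icon): agent_id=1 -> matches Iris
  - ticket 3 (Slow page load): agent_id=1 -> matches Iris
  - ticket 4 (Race condition): agent_id=3 -> matches Dana
  - ticket 5 (Null pointer): agent_id=NULL, no match -> kept with NULL
  - ticket 6 (Wrong total): agent_id=4 -> matches Jack
All 6 rows appear; 1 has NULL agent.

SQL:
SELECT a.title, b.name AS agent
FROM tickets a
LEFT JOIN agents b ON a.agent_id = b.id

Result:
title          | agent
---------------+------
Bad redirect   | Chris
Missing icon   | Iris 
Slow page load | Iris 
Race condition | Dana 
Null pointer   | NULL 
Wrong total    | Jack 


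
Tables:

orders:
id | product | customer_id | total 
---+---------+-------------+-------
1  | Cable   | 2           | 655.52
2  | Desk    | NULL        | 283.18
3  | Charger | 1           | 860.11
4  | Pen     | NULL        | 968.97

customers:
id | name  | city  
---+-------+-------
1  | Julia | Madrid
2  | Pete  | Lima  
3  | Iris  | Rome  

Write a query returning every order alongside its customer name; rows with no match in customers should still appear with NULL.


LEFT JOIN keeps every row from orders (the left table); where customer_id has no match in customers, the customer columns become NULL. Walk through each order:
  - order 1 (Cable): customer_id=2 -> matches Pete
  - order 2 (Desk): customer_id=NULL, no match -> kept with NULL
  - order 3 (Charger): customer_id=1 -> matches Julia
  - order 4 (Pen): customer_id=NULL, no match -> kept with NULL
All 4 rows appear; 2 have NULL customer.

SQL:
SELECT a.product, b.name AS customer
FROM orders a
LEFT JOIN customers b ON a.customer_id = b.id

Result:
product | customer
--------+---------
Cable   | Pete    
Desk    | NULL    
Charger | Julia   
Pen     | NULL    


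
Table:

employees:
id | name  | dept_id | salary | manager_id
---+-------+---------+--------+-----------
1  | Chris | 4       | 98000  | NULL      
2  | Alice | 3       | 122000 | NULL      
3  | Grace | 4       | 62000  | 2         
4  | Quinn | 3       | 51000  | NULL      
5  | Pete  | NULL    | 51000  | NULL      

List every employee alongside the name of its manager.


This is a self-join: employees is joined to a second copy of itself, matching each row's manager_id to another row's id. Use LEFT JOIN so rows with manager_id=NULL are kept.
  - employee 1 (Chris): manager_id=NULL -> NULL
  - employee 2 (Alice): manager_id=NULL -> NULL
  - employee 3 (Grace): manager_id=2 -> Alice
  - employee 4 (Quinn): manager_id=NULL -> NULL
  - employee 5 (Pete): manager_id=NULL -> NULL

SQL:
SELECT a.name AS item, b.name AS manager
FROM employees a
LEFT JOIN employees b ON a.manager_id = b.id

Result:
item  | manager
------+--------
Chris | NULL   
Alice | NULL   
Grace | Alice  
Quinn | NULL   
Pete  | NULL   


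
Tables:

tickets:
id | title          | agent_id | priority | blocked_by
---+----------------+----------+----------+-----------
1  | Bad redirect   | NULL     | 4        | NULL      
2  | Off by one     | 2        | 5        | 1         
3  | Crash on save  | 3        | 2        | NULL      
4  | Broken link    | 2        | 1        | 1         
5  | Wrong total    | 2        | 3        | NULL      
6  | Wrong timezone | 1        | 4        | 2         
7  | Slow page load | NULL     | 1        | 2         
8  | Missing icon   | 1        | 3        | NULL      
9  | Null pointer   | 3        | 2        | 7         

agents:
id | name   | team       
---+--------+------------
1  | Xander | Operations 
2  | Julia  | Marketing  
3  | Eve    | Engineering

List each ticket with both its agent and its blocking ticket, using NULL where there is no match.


Two LEFT JOINs from the same base table tickets: one to agents via agent_id, one to tickets itself via blocked_by. Both are LEFT so every ticket is preserved.
Match against agents:
  - ticket 1 (Bad redirect): agent_id=NULL, no match -> kept with NULL
  - ticket 2 (Off by one): agent_id=2 -> matches Julia
  - ticket 3 (Crash on save): agent_id=3 -> matches Eve
  - ticket 4 (Broken link): agent_id=2 -> matches Julia
  - ticket 5 (Wrong total): agent_id=2 -> matches Julia
  - ticket 6 (Wrong timezone): agent_id=1 -> matches Xander
  - ticket 7 (Slow page load): agent_id=NULL, no match -> kept with NULL
  - ticket 8 (Missing icon): agent_id=1 -> matches Xander
  - ticket 9 (Null pointer): agent_id=3 -> matches Eve
Match against tickets (self):
  - ticket 1 (Bad redirect): blocked_by=NULL -> NULL
  - ticket 2 (Off by one): blocked_by=1 -> Bad redirect
  - ticket 3 (Crash on save): blocked_by=NULL -> NULL
  - ticket 4 (Broken link): blocked_by=1 -> Bad redirect
  - ticket 5 (Wrong total): blocked_by=NULL -> NULL
  - ticket 6 (Wrong timezone): blocked_by=2 -> Off by one
  - ticket 7 (Slow page load): blocked_by=2 -> Off by one
  - ticket 8 (Missing icon): blocked_by=NULL -> NULL
  - ticket 9 (Null pointer): blocked_by=7 -> Slow page load

SQL:
SELECT a.title, b.name AS agent, c.title AS blocked_by
FROM tickets a
LEFT JOIN agents b ON a.agent_id = b.id
LEFT JOIN tickets c ON a.blocked_by = c.id

Result:
title          | agent  | blocked_by    
---------------+--------+---------------
Bad redirect   | NULL   | NULL          
Off by one     | Julia  | Bad redirect  
Crash on save  | Eve    | NULL          
Broken link    | Julia  | Bad redirect  
Wrong total    | Julia  | NULL          
Wrong timezone | Xander | Off by one    
Slow page load | NULL   | Off by one    
Missing icon   | Xander | NULL          
Null pointer   | Eve    | Slow page load


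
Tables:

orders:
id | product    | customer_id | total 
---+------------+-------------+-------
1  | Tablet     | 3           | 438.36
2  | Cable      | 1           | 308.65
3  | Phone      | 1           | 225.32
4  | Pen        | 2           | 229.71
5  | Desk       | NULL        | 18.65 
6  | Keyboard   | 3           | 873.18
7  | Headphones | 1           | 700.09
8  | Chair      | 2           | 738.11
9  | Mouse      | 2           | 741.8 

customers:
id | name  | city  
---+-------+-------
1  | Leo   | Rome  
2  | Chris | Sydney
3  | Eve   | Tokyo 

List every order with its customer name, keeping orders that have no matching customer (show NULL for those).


LEFT JOIN keeps every row from orders (the left table); where customer_id has no match in customers, the customer columns become NULL. Walk through each order:
  - order 1 (Tablet): customer_id=3 -> matches Eve
  - order 2 (Cable): customer_id=1 -> matches Leo
  - order 3 (Phone): customer_id=1 -> matches Leo
  - order 4 (Pen): customer_id=2 -> matches Chris
  - order 5 (Desk): customer_id=NULL, no match -> kept with NULL
  - order 6 (Keyboard): customer_id=3 -> matches Eve
  - order 7 (Headphones): customer_id=1 -> matches Leo
  - order 8 (Chair): customer_id=2 -> matches Chris
  - order 9 (Mouse): customer_id=2 -> matches Chris
All 9 rows appear; 1 has NULL customer.

SQL:
SELECT a.product, b.name AS customer
FROM orders a
LEFT JOIN customers b ON a.customer_id = b.id

Result:
product    | customer
-----------+---------
Tablet     | Eve     
Cable      | Leo     
Phone      | Leo     
Pen        | Chris   
Desk       | NULL    
Keyboard   | Eve     
Headphones | Leo     
Chair      | Chris   
Mouse      | Chris   


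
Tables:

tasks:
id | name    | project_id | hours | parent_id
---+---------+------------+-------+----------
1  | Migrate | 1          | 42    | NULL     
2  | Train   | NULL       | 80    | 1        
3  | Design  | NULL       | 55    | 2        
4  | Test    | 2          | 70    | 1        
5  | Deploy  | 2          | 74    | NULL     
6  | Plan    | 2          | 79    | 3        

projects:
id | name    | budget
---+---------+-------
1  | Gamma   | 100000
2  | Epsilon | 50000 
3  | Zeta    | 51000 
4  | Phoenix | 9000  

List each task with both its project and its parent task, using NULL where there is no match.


Two LEFT JOINs from the same base table tasks: one to projects via project_id, one to tasks itself via parent_id. Both are LEFT so every task is preserved.
Match against projects:
  - task 1 (Migrate): project_id=1 -> matches Gamma
  - task 2 (Train): project_id=NULL, no match -> kept with NULL
  - task 3 (Design): project_id=NULL, no match -> kept with NULL
  - task 4 (Test): project_id=2 -> matches Epsilon
  - task 5 (Deploy): project_id=2 -> matches Epsilon
  - task 6 (Plan): project_id=2 -> matches Epsilon
Match against tasks (self):
  - task 1 (Migrate): parent_id=NULL -> NULL
  - task 2 (Train): parent_id=1 -> Migrate
  - task 3 (Design): parent_id=2 -> Train
  - task 4 (Test): parent_id=1 -> Migrate
  - task 5 (Deploy): parent_id=NULL -> NULL
  - task 6 (Plan): parent_id=3 -> Design

SQL:
SELECT a.name, b.name AS project, c.name AS parent
FROM tasks a
LEFT JOIN projects b ON a.project_id = b.id
LEFT JOIN tasks c ON a.parent_id = c.id

Result:
name    | project | parent 
--------+---------+--------
Migrate | Gamma   | NULL   
Train   | NULL    | Migrate
Design  | NULL    | Train  
Test    | Epsilon | Migrate
Deploy  | Epsilon | NULL   
Plan    | Epsilon | Design 


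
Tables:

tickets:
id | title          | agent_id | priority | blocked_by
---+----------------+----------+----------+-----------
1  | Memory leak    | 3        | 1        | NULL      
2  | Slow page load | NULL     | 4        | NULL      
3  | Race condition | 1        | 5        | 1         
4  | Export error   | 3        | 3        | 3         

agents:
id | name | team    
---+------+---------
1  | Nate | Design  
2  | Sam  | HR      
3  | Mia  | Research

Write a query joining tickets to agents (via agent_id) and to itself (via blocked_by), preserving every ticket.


Two LEFT JOINs from the same base table tickets: one to agents via agent_id, one to tickets itself via blocked_by. Both are LEFT so every ticket is preserved.
Match against agents:
  - ticket 1 (Memory leak): agent_id=3 -> matches Mia
  - ticket 2 (Slow page load): agent_id=NULL, no match -> kept with NULL
  - ticket 3 (Race condition): agent_id=1 -> matches Nate
  - ticket 4 (Export error): agent_id=3 -> matches Mia
Match against tickets (self):
  - ticket 1 (Memory leak): blocked_by=NULL -> NULL
  - ticket 2 (Slow page load): blocked_by=NULL -> NULL
  - ticket 3 (Race condition): blocked_by=1 -> Memory leak
  - ticket 4 (Export error): blocked_by=3 -> Race condition

SQL:
SELECT a.title, b.name AS agent, c.title AS blocked_by
FROM tickets a
LEFT JOIN agents b ON a.agent_id = b.id
LEFT JOIN tickets c ON a.blocked_by = c.id

Result:
title          | agent | blocked_by    
---------------+-------+---------------
Memory leak    | Mia   | NULL          
Slow page load | NULL  | NULL          
Race condition | Nate  | Memory leak   
Export error   | Mia   | Race condition
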